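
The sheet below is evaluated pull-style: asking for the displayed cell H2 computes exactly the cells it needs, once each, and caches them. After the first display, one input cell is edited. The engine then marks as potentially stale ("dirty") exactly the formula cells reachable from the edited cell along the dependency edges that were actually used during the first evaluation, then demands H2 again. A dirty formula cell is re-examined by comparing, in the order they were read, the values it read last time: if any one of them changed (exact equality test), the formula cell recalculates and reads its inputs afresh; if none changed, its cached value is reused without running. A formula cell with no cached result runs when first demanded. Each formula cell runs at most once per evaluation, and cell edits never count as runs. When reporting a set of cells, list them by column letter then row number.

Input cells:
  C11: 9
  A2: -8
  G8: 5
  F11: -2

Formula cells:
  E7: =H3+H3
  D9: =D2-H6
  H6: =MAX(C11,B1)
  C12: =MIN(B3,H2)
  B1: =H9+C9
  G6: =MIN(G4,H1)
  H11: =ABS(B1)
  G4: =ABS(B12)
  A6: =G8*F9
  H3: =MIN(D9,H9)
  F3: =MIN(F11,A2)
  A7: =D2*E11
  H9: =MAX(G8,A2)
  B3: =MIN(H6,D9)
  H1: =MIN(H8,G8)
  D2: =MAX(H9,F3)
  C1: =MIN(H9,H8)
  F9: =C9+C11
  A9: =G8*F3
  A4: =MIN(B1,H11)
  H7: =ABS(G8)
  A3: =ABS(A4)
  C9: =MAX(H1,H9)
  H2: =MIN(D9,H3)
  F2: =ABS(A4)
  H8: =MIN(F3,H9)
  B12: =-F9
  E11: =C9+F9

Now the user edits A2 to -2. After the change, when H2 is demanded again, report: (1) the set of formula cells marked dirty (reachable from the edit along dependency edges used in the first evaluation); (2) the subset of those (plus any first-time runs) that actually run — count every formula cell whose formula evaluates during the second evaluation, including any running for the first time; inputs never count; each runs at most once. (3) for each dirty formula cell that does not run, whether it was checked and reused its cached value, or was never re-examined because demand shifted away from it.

First demand of the output computes:
  F3 = MIN(-2, -8) = -8
  H9 = MAX(5, -8) = 5
  D2 = MAX(5, -8) = 5
  H8 = MIN(-8, 5) = -8
  H1 = MIN(-8, 5) = -8
  C9 = MAX(-8, 5) = 5
  B1 = 5 + 5 = 10
  H6 = MAX(9, 10) = 10
  D9 = 5 - 10 = -5
  H3 = MIN(-5, 5) = -5
  H2 = MIN(-5, -5) = -5

After the edit, cleaning proceeds:
  F3: a read changed (A2 -8->-2) — executes, giving -2.
  H9: a read changed (A2 -8->-2) — executes, giving 5 — identical to its old value.
  D2: a read changed (F3 -8->-2) — executes, giving 5 — identical to its old value.
  H8: a read changed (F3 -8->-2) — executes, giving -2.
  H1: a read changed (H8 -8->-2) — executes, giving -2.
  C9: a read changed (H1 -8->-2) — executes, giving 5 — identical to its old value.
  B1: dirty, but its reads are unchanged (H9 unchanged, C9 unchanged); cached 10 stands.
  H6: dirty, but its reads are unchanged (C11 unchanged, B1 unchanged); cached 10 stands.
  D9: dirty, but its reads are unchanged (D2 unchanged, H6 unchanged); cached -5 stands.
  H3: dirty, but its reads are unchanged (D9 unchanged, H9 unchanged); cached -5 stands.
  H2: dirty, but its reads are unchanged (D9 unchanged, H3 unchanged); cached -5 stands.

Note where the cutoff bites: B1 is checked, finds nothing changed, and keeps its cache.

The edit dirties: B1, C9, D2, D9, F3, H1, H2, H3, H6, H8, H9.
6 formula cells run: C9, D2, F3, H1, H8, H9.
Cache hits after checking: B1, D9, H2, H3, H6.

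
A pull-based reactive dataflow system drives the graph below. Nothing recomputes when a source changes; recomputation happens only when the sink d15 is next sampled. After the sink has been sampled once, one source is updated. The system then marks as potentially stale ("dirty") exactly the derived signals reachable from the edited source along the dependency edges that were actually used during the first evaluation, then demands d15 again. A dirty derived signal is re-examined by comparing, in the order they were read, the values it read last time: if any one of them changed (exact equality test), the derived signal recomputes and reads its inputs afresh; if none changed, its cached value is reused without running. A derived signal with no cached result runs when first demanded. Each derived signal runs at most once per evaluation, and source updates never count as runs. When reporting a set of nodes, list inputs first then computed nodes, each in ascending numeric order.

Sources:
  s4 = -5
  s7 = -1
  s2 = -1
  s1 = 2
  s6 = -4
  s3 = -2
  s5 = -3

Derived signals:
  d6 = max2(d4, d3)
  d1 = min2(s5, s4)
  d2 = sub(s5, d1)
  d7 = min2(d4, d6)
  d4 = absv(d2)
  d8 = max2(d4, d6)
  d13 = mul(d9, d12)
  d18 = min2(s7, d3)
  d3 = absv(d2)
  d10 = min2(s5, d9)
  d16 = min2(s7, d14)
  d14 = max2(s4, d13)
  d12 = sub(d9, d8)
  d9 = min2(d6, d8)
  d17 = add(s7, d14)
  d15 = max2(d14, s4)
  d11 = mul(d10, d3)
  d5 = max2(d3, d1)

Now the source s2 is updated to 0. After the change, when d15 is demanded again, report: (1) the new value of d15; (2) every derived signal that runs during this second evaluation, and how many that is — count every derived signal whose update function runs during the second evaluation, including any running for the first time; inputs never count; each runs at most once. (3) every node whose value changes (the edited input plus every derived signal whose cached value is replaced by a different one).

New value of d15: 0.
Derived signals that run: none — 0 in total.
Values that change: s2.
Key observation: s2 is never demanded by the output, so the edit triggers no recomputation at all.

First evaluation (everything demanded from the output):
  d1 = min2(-3, -5) = -5
  d2 = sub(-3, -5) = 2
  d3 = absv(2) = 2
  d4 = absv(2) = 2
  d6 = max2(2, 2) = 2
  d8 = max2(2, 2) = 2
  d9 = min2(2, 2) = 2
  d12 = sub(2, 2) = 0
  d13 = mul(2, 0) = 0
  d14 = max2(-5, 0) = 0
  d15 = max2(0, -5) = 0

Propagation after the edit:
  s2 feeds no computation that the output demands — nothing is marked dirty and nothing runs.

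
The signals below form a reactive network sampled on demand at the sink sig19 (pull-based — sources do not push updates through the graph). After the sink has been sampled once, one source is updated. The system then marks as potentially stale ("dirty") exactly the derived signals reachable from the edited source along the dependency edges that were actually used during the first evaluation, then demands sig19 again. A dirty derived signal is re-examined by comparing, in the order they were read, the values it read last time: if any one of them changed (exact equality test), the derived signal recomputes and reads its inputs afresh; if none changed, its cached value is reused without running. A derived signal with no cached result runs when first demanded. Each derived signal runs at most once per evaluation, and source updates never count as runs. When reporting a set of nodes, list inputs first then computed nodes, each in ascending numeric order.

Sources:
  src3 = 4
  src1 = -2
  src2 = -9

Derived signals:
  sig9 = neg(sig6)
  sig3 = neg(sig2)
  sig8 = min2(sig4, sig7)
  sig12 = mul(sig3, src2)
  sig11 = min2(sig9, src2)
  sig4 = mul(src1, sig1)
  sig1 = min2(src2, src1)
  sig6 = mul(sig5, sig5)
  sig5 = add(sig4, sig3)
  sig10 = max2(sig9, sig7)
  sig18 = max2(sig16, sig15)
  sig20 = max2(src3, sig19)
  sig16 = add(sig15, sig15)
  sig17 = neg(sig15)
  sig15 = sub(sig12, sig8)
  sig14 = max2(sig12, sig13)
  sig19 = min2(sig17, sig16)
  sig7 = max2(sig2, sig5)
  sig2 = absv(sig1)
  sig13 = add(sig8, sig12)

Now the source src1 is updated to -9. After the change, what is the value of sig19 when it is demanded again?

sig19 now evaluates to -9.
The important point: at sig2 every value read last time is unchanged, so the dirty flag clears without a run.

Initial pass — values computed on the first demand:
  sig1 = min2(-9, -2) = -9
  sig2 = absv(-9) = 9
  sig3 = neg(9) = -9
  sig4 = mul(-2, -9) = 18
  sig5 = add(18, -9) = 9
  sig7 = max2(9, 9) = 9
  sig8 = min2(18, 9) = 9
  sig12 = mul(-9, -9) = 81
  sig15 = sub(81, 9) = 72
  sig16 = add(72, 72) = 144
  sig17 = neg(72) = -72
  sig19 = min2(-72, 144) = -72

Second demand — change propagation:
  sig1: re-runs because src1 -2->-9; new result -9 (unchanged).
  sig2: re-examined; everything it read last time is the same (sig1 unchanged) — cache 9 kept, no run.
  sig3: re-examined; everything it read last time is the same (sig2 unchanged) — cache -9 kept, no run.
  sig4: re-runs because src1 -2->-9; new result 81.
  sig5: re-runs because sig4 18->81; new result 72.
  sig7: re-runs because sig5 9->72; new result 72.
  sig8: re-runs because sig4 18->81; sig7 9->72; new result 72.
  sig12: re-examined; everything it read last time is the same (sig3 unchanged, src2 unchanged) — cache 81 kept, no run.
  sig15: re-runs because sig8 9->72; new result 9.
  sig16: re-runs because sig15 72->9; sig15 72->9; new result 18.
  sig17: re-runs because sig15 72->9; new result -9.
  sig19: re-runs because sig17 -72->-9; sig16 144->18; new result -9.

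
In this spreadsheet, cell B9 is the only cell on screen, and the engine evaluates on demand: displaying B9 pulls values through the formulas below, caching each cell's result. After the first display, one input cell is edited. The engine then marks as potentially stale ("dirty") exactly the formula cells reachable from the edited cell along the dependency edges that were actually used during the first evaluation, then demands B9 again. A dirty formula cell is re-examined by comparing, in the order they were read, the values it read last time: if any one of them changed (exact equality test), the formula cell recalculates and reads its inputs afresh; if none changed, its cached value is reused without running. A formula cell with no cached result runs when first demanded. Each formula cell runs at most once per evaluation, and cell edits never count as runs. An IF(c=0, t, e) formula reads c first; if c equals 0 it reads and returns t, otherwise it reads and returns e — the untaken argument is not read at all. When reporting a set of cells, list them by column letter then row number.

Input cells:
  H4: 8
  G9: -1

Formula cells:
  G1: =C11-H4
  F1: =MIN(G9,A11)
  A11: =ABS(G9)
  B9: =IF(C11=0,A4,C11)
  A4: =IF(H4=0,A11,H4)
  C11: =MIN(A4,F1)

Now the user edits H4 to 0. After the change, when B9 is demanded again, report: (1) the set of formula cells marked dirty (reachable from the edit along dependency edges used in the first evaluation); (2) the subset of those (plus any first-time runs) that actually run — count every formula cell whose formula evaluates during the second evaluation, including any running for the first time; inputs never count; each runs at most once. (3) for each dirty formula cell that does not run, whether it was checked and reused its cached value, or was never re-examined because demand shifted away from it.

Initial pass — values computed on the first demand:
  A11 = ABS(-1) = 1
  A4 = IF(H4=0: H4=8 -> else branch H4) = 8
  F1 = MIN(-1, 1) = -1
  C11 = MIN(8, -1) = -1
  B9 = IF(C11=0: C11=-1 -> else branch C11) = -1

Second demand — change propagation:
  A4: re-runs because H4 8->0; H4 8->0; new result 1.
  C11: re-runs because A4 8->1; new result -1 (unchanged).
  B9: re-examined; everything it read last time is the same (C11 unchanged, C11 unchanged) — cache -1 kept, no run.

The important point: C11 recomputes to an identical value, and the output ends up unchanged.

Dirty set: A4, B9, C11.
Run set: A4, C11 (2 run).
Re-examined without running (cache reused): B9.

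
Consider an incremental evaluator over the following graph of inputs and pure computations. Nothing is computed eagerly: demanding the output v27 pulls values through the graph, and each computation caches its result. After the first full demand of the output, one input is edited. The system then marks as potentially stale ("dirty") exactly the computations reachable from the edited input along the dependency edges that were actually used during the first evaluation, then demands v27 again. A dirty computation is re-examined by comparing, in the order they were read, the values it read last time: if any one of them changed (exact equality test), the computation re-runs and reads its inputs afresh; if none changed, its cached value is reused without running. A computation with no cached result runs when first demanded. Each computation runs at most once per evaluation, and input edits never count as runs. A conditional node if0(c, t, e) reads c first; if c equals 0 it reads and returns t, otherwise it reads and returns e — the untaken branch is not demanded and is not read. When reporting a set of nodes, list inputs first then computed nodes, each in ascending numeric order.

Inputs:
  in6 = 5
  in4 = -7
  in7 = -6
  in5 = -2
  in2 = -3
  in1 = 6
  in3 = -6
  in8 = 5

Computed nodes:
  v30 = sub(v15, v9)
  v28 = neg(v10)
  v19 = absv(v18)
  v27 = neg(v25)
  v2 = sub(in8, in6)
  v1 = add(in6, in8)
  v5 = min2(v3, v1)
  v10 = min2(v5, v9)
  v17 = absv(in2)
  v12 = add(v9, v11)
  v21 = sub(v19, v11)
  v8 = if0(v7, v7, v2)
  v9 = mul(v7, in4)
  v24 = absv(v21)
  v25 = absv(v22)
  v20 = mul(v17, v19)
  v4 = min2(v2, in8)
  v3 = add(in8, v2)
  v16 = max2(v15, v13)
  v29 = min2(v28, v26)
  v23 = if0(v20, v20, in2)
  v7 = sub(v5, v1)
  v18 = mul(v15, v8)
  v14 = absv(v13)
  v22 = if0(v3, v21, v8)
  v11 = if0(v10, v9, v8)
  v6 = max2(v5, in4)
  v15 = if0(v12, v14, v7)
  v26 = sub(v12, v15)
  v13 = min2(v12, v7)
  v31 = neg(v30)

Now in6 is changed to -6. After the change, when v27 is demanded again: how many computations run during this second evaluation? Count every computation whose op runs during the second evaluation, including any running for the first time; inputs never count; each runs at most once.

Run set: v1, v2, v3, v5, v7, v8, v22 (7 run).
The important point: at v25 every value read last time is unchanged, so the dirty flag clears without a run.

Initial pass — values computed on the first demand:
  v1 = add(5, 5) = 10
  v2 = sub(5, 5) = 0
  v3 = add(5, 0) = 5
  v5 = min2(5, 10) = 5
  v7 = sub(5, 10) = -5
  v8 = if0(v7=-5 -> else branch v2) = 0
  v22 = if0(v3=5 -> else branch v8) = 0
  v25 = absv(0) = 0
  v27 = neg(0) = 0

Second demand — change propagation:
  v1: re-runs because in6 5->-6; new result -1.
  v2: re-runs because in6 5->-6; new result 11.
  v3: re-runs because v2 0->11; new result 16.
  v5: re-runs because v3 5->16; v1 10->-1; new result -1.
  v7: re-runs because v5 5->-1; v1 10->-1; new result 0.
  v8: re-runs because v7 -5->0; v2 0->11; new result 0 (unchanged).
  v22: re-runs because v3 5->16; new result 0 (unchanged).
  v25: re-examined; everything it read last time is the same (v22 unchanged) — cache 0 kept, no run.
  v27: re-examined; everything it read last time is the same (v25 unchanged) — cache 0 kept, no run.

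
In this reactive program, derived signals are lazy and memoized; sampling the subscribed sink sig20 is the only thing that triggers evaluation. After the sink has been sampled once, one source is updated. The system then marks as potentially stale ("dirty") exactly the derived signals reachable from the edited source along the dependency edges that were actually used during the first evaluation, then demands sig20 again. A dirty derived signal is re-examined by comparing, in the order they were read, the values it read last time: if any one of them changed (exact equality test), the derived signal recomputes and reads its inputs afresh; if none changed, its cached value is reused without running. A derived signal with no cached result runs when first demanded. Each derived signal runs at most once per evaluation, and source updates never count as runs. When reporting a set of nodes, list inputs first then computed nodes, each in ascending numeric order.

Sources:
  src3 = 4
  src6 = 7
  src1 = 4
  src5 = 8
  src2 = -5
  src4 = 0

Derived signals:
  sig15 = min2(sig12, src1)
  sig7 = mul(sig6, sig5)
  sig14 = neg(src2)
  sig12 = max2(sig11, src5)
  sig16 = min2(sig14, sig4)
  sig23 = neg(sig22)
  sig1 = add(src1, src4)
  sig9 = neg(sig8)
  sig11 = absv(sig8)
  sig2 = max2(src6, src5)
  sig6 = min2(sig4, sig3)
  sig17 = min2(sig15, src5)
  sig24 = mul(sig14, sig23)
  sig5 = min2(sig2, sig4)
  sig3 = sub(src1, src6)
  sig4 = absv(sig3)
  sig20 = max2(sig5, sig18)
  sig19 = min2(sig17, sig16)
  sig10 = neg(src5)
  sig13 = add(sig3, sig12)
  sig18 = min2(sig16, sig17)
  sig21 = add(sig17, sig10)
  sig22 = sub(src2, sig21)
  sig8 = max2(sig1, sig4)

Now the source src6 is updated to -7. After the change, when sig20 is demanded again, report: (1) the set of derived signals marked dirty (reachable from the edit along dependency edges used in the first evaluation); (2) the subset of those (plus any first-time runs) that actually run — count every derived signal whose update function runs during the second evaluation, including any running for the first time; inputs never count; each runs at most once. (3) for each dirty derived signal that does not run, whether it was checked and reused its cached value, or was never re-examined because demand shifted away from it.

The edit dirties: sig2, sig3, sig4, sig5, sig8, sig11, sig12, sig15, sig16, sig17, sig18, sig20.
11 derived signals run: sig2, sig3, sig4, sig5, sig8, sig11, sig12, sig15, sig16, sig18, sig20.
Cache hits after checking: sig17.
Note where the cutoff bites: sig17 is checked, finds nothing changed, and keeps its cache.

First demand of the output computes:
  sig1 = add(4, 0) = 4
  sig2 = max2(7, 8) = 8
  sig3 = sub(4, 7) = -3
  sig4 = absv(-3) = 3
  sig5 = min2(8, 3) = 3
  sig8 = max2(4, 3) = 4
  sig11 = absv(4) = 4
  sig12 = max2(4, 8) = 8
  sig14 = neg(-5) = 5
  sig15 = min2(8, 4) = 4
  sig16 = min2(5, 3) = 3
  sig17 = min2(4, 8) = 4
  sig18 = min2(3, 4) = 3
  sig20 = max2(3, 3) = 3

After the edit, cleaning proceeds:
  sig2: a read changed (src6 7->-7) — executes, giving 8 — identical to its old value.
  sig3: a read changed (src6 7->-7) — executes, giving 11.
  sig4: a read changed (sig3 -3->11) — executes, giving 11.
  sig5: a read changed (sig4 3->11) — executes, giving 8.
  sig8: a read changed (sig4 3->11) — executes, giving 11.
  sig11: a read changed (sig8 4->11) — executes, giving 11.
  sig12: a read changed (sig11 4->11) — executes, giving 11.
  sig15: a read changed (sig12 8->11) — executes, giving 4 — identical to its old value.
  sig16: a read changed (sig4 3->11) — executes, giving 5.
  sig17: dirty, but its reads are unchanged (sig15 unchanged, src5 unchanged); cached 4 stands.
  sig18: a read changed (sig16 3->5) — executes, giving 4.
  sig20: a read changed (sig5 3->8; sig18 3->4) — executes, giving 8.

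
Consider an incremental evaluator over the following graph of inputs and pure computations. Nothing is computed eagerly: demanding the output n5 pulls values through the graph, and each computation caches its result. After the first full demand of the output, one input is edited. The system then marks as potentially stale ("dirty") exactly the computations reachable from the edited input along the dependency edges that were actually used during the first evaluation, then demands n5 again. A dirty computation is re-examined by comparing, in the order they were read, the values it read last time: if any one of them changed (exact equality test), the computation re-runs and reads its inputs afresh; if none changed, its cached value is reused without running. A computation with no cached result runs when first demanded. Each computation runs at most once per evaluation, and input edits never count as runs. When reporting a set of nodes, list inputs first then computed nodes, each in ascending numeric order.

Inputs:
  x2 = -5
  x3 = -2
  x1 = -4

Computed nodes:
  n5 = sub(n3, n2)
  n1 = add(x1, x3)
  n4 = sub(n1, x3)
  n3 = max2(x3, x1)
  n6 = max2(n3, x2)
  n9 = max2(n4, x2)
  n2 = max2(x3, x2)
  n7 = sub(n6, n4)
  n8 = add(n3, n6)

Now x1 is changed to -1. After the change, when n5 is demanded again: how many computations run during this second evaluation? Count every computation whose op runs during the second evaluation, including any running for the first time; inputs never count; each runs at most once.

Initial pass — values computed on the first demand:
  n2 = max2(-2, -5) = -2
  n3 = max2(-2, -4) = -2
  n5 = sub(-2, -2) = 0

Second demand — change propagation:
  n3: re-runs because x1 -4->-1; new result -1.
  n5: re-runs because n3 -2->-1; new result 1.

Run set: n3, n5 (2 run).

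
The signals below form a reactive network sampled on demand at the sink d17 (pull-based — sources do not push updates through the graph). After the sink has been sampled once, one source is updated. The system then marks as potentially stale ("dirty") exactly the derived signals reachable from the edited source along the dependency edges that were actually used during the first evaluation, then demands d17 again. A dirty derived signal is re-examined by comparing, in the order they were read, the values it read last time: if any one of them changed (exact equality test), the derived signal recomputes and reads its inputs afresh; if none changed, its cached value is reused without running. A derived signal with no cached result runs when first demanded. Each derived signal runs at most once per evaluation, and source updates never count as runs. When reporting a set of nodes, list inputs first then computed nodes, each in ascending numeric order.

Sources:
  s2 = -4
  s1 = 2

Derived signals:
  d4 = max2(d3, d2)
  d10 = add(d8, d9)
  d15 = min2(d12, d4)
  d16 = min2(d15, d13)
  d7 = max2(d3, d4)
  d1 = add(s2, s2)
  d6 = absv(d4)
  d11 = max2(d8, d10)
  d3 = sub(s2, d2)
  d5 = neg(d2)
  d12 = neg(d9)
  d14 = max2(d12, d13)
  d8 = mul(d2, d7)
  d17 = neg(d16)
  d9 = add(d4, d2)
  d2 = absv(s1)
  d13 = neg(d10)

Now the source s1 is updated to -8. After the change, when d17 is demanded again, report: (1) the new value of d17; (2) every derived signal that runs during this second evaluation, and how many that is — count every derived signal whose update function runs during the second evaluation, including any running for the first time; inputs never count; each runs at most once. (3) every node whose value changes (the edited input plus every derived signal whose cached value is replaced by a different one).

Initial pass — values computed on the first demand:
  d2 = absv(2) = 2
  d3 = sub(-4, 2) = -6
  d4 = max2(-6, 2) = 2
  d7 = max2(-6, 2) = 2
  d8 = mul(2, 2) = 4
  d9 = add(2, 2) = 4
  d10 = add(4, 4) = 8
  d12 = neg(4) = -4
  d13 = neg(8) = -8
  d15 = min2(-4, 2) = -4
  d16 = min2(-4, -8) = -8
  d17 = neg(-8) = 8

Second demand — change propagation:
  d2: re-runs because s1 2->-8; new result 8.
  d3: re-runs because d2 2->8; new result -12.
  d4: re-runs because d3 -6->-12; d2 2->8; new result 8.
  d7: re-runs because d3 -6->-12; d4 2->8; new result 8.
  d8: re-runs because d2 2->8; d7 2->8; new result 64.
  d9: re-runs because d4 2->8; d2 2->8; new result 16.
  d10: re-runs because d8 4->64; d9 4->16; new result 80.
  d12: re-runs because d9 4->16; new result -16.
  d13: re-runs because d10 8->80; new result -80.
  d15: re-runs because d12 -4->-16; d4 2->8; new result -16.
  d16: re-runs because d15 -4->-16; d13 -8->-80; new result -80.
  d17: re-runs because d16 -8->-80; new result 80.

d17 now evaluates to 80.
Run set: d2, d3, d4, d7, d8, d9, d10, d12, d13, d15, d16, d17 (12 run).
Changed values: s1, d2, d3, d4, d7, d8, d9, d10, d12, d13, d15, d16, d17.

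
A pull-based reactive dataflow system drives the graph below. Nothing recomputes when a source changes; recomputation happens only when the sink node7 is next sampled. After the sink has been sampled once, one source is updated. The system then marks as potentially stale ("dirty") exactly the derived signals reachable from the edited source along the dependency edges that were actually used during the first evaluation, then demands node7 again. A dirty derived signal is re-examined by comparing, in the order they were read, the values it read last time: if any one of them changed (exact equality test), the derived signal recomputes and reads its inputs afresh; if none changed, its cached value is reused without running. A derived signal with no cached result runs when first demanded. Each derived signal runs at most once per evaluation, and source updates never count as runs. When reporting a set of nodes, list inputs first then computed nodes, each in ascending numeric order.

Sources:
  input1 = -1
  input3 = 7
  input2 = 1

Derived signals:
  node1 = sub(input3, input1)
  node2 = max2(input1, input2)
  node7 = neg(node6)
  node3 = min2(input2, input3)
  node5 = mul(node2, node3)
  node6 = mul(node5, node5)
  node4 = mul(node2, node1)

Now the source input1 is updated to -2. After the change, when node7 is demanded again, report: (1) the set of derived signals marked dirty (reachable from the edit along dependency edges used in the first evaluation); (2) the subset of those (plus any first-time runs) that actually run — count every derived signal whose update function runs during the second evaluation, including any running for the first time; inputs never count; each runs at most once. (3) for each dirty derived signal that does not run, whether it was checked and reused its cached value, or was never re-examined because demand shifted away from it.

First evaluation (everything demanded from the output):
  node2 = max2(-1, 1) = 1
  node3 = min2(1, 7) = 1
  node5 = mul(1, 1) = 1
  node6 = mul(1, 1) = 1
  node7 = neg(1) = -1

Propagation after the edit:
  node2: runs — input1 -1->-2; result 1 (same value as before).
  node5: checked — values it read are unchanged (node2 unchanged, node3 unchanged); reused cached 1 without running.
  node6: checked — values it read are unchanged (node5 unchanged, node5 unchanged); reused cached 1 without running.
  node7: checked — values it read are unchanged (node6 unchanged); reused cached -1 without running.

Key observation: the change is absorbed at node2 — it re-runs but produces the same value, and the output's value is unchanged.

Marked dirty: node2, node5, node6, node7.
Derived signals that run: node2 — 1 in total.
Checked but reused from cache: node5, node6, node7.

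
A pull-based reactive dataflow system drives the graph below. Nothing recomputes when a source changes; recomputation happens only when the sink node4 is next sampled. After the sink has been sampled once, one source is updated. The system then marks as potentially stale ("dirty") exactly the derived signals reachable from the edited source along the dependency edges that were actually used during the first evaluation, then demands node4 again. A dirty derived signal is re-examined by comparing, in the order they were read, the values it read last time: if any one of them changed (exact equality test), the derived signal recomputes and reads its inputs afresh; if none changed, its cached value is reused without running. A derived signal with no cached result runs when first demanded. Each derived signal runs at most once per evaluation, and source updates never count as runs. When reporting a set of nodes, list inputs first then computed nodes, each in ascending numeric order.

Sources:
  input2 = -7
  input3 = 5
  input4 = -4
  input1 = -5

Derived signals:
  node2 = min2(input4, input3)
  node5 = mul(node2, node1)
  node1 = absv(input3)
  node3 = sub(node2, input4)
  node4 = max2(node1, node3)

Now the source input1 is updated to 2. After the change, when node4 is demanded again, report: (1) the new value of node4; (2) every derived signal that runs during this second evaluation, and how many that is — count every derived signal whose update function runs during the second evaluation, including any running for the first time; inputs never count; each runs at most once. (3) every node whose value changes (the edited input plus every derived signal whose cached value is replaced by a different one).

New value of node4: 5.
Derived signals that run: none — 0 in total.
Values that change: input1.
Key observation: input1 is never demanded by the output, so the edit triggers no recomputation at all.

First evaluation (everything demanded from the output):
  node1 = absv(5) = 5
  node2 = min2(-4, 5) = -4
  node3 = sub(-4, -4) = 0
  node4 = max2(5, 0) = 5

Propagation after the edit:
  input1 feeds no computation that the output demands — nothing is marked dirty and nothing runs.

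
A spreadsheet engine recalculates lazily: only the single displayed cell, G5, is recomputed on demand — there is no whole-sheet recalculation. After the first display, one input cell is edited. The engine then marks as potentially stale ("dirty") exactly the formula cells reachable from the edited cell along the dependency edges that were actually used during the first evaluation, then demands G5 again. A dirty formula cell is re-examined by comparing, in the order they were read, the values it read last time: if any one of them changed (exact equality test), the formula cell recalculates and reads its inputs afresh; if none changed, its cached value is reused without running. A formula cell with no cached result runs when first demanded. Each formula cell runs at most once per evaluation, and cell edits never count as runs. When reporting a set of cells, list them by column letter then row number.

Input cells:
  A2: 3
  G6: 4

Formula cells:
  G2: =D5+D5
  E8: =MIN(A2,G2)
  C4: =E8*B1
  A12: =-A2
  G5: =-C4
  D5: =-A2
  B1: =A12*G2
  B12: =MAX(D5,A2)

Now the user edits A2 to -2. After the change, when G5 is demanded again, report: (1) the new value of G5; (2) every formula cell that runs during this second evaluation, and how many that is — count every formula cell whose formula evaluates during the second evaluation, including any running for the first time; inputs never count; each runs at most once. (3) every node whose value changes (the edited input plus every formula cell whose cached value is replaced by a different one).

First evaluation (everything demanded from the output):
  A12 = -(3) = -3
  D5 = -(3) = -3
  G2 = -3 + -3 = -6
  B1 = -3 * -6 = 18
  E8 = MIN(3, -6) = -6
  C4 = -6 * 18 = -108
  G5 = -(-108) = 108

Propagation after the edit:
  A12: runs — A2 3->-2; result 2.
  D5: runs — A2 3->-2; result 2.
  G2: runs — D5 -3->2; D5 -3->2; result 4.
  B1: runs — A12 -3->2; G2 -6->4; result 8.
  E8: runs — A2 3->-2; G2 -6->4; result -2.
  C4: runs — E8 -6->-2; B1 18->8; result -16.
  G5: runs — C4 -108->-16; result 16.

New value of G5: 16.
Formula cells that run: A12, B1, C4, D5, E8, G2, G5 — 7 in total.
Values that change: A2, A12, B1, C4, D5, E8, G2, G5.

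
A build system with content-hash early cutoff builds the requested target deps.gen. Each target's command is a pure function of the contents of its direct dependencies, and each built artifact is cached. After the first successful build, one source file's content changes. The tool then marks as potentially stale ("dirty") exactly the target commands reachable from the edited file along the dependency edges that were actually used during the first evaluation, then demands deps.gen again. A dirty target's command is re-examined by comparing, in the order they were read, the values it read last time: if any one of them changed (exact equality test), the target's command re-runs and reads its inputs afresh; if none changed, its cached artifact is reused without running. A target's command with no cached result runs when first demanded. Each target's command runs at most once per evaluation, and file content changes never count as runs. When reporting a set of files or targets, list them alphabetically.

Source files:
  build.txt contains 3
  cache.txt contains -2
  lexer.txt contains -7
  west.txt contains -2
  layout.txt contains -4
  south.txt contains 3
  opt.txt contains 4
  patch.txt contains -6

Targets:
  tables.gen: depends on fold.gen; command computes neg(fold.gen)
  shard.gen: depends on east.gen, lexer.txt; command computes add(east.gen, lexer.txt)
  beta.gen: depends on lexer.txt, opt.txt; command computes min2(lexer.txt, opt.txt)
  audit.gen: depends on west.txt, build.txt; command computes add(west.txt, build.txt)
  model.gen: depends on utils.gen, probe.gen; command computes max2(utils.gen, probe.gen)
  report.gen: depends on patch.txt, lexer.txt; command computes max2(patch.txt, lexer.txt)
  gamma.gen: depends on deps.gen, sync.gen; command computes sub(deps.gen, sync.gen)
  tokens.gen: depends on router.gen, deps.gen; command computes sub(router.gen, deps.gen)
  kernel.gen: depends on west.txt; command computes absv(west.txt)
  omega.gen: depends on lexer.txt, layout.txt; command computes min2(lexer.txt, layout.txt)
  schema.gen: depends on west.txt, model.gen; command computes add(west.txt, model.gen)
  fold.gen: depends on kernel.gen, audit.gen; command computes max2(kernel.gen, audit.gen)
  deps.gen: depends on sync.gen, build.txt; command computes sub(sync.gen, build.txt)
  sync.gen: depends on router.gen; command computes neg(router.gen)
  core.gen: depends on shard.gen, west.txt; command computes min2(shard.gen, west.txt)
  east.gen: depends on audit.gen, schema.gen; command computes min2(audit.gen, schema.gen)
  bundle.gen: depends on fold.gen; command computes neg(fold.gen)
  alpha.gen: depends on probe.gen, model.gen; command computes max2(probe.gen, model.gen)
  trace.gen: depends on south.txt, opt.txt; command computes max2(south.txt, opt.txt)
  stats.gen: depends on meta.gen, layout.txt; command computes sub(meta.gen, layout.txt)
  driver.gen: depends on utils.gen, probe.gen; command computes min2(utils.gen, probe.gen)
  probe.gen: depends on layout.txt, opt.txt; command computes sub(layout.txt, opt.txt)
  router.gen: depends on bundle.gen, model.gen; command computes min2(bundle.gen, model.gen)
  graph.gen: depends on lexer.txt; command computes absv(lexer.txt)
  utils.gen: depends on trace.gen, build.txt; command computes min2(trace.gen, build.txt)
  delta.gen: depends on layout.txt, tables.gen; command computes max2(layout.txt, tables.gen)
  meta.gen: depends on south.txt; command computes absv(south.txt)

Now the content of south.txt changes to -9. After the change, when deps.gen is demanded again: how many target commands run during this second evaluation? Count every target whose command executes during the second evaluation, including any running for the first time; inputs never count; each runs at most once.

Target commands that run: trace.gen — 1 in total.
Key observation: the change is absorbed at trace.gen — it re-runs but produces the same value, and the output's value is unchanged.

First evaluation (everything demanded from the output):
  audit.gen = add(-2, 3) = 1
  kernel.gen = absv(-2) = 2
  fold.gen = max2(2, 1) = 2
  bundle.gen = neg(2) = -2
  probe.gen = sub(-4, 4) = -8
  trace.gen = max2(3, 4) = 4
  utils.gen = min2(4, 3) = 3
  model.gen = max2(3, -8) = 3
  router.gen = min2(-2, 3) = -2
  sync.gen = neg(-2) = 2
  deps.gen = sub(2, 3) = -1

Propagation after the edit:
  trace.gen: runs — south.txt 3->-9; result 4 (same value as before).
  utils.gen: checked — values it read are unchanged (trace.gen unchanged, build.txt unchanged); reused cached 3 without running.
  model.gen: checked — values it read are unchanged (utils.gen unchanged, probe.gen unchanged); reused cached 3 without running.
  router.gen: checked — values it read are unchanged (bundle.gen unchanged, model.gen unchanged); reused cached -2 without running.
  sync.gen: checked — values it read are unchanged (router.gen unchanged); reused cached 2 without running.
  deps.gen: checked — values it read are unchanged (sync.gen unchanged, build.txt unchanged); reused cached -1 without running.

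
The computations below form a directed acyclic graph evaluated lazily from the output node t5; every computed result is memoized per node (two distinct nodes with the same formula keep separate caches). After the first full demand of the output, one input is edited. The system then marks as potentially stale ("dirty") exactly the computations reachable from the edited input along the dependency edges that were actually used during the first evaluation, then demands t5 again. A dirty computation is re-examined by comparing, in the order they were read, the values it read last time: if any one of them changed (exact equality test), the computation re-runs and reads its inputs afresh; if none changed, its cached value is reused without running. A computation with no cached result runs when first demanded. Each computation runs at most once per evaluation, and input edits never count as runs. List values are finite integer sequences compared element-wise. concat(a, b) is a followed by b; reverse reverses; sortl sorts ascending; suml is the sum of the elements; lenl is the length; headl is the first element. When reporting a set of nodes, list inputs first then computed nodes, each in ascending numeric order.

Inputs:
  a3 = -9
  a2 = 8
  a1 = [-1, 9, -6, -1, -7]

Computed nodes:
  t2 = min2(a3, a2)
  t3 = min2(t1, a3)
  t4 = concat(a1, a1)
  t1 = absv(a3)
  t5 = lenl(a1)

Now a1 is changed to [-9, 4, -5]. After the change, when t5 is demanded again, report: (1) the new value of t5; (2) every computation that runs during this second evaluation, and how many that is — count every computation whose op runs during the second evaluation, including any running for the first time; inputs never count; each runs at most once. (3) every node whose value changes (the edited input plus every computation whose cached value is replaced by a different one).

Demanding t5 again yields 3.
1 computations run: t5.
The nodes whose values change: a1, t5.

First demand of the output computes:
  t5 = lenl([-1, 9, -6, -1, -7]) = 5

After the edit, cleaning proceeds:
  t5: a read changed (a1 [-1, 9, -6, -1, -7]->[-9, 4, -5]) — executes, giving 3.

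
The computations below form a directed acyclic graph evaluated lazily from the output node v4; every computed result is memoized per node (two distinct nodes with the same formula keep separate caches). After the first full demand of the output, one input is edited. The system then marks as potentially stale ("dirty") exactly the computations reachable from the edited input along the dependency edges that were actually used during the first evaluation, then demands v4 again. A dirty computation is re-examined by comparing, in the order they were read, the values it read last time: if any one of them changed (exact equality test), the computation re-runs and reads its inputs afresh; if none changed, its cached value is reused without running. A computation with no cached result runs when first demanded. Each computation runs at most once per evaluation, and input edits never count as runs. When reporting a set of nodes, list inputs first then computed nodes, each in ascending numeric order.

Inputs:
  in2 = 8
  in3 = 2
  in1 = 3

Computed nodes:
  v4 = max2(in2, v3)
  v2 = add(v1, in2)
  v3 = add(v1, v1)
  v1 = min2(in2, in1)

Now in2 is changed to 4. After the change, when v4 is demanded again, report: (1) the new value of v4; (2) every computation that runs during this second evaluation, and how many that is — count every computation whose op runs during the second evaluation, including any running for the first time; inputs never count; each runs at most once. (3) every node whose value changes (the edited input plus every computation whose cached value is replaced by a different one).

Demanding v4 again yields 6.
2 computations run: v1, v4.
The nodes whose values change: in2, v4.
Note where the cutoff bites: v3 is checked, finds nothing changed, and keeps its cache.

First demand of the output computes:
  v1 = min2(8, 3) = 3
  v3 = add(3, 3) = 6
  v4 = max2(8, 6) = 8

After the edit, cleaning proceeds:
  v1: a read changed (in2 8->4) — executes, giving 3 — identical to its old value.
  v3: dirty, but its reads are unchanged (v1 unchanged, v1 unchanged); cached 6 stands.
  v4: a read changed (in2 8->4) — executes, giving 6.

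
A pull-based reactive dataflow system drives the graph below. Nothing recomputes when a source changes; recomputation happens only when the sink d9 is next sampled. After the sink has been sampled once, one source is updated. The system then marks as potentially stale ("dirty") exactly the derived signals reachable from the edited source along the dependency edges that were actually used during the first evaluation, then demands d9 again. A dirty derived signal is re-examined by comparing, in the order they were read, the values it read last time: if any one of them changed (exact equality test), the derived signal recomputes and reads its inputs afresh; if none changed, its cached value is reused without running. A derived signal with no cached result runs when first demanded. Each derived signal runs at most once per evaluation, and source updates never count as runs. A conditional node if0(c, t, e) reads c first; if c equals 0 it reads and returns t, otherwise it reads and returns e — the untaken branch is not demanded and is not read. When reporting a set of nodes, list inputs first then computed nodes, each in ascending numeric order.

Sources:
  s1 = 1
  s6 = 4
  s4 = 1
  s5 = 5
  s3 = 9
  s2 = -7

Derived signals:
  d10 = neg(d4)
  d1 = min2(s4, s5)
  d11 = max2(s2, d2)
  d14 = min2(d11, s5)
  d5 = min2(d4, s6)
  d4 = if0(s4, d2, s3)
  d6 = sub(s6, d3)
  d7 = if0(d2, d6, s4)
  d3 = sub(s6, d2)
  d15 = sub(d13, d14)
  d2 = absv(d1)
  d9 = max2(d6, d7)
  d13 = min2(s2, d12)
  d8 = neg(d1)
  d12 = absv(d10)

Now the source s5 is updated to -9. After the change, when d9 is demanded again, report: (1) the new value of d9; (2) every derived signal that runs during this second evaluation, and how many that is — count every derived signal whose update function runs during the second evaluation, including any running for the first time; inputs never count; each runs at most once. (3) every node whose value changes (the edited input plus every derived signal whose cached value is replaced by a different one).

New value of d9: 9.
Derived signals that run: d1, d2, d3, d6, d7, d9 — 6 in total.
Values that change: s5, d1, d2, d3, d6, d9.

First evaluation (everything demanded from the output):
  d1 = min2(1, 5) = 1
  d2 = absv(1) = 1
  d3 = sub(4, 1) = 3
  d6 = sub(4, 3) = 1
  d7 = if0(d2=1 -> else branch s4) = 1
  d9 = max2(1, 1) = 1

Propagation after the edit:
  d1: runs — s5 5->-9; result -9.
  d2: runs — d1 1->-9; result 9.
  d3: runs — d2 1->9; result -5.
  d6: runs — d3 3->-5; result 9.
  d7: runs — d2 1->9; result 1 (same value as before).
  d9: runs — d6 1->9; result 9.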